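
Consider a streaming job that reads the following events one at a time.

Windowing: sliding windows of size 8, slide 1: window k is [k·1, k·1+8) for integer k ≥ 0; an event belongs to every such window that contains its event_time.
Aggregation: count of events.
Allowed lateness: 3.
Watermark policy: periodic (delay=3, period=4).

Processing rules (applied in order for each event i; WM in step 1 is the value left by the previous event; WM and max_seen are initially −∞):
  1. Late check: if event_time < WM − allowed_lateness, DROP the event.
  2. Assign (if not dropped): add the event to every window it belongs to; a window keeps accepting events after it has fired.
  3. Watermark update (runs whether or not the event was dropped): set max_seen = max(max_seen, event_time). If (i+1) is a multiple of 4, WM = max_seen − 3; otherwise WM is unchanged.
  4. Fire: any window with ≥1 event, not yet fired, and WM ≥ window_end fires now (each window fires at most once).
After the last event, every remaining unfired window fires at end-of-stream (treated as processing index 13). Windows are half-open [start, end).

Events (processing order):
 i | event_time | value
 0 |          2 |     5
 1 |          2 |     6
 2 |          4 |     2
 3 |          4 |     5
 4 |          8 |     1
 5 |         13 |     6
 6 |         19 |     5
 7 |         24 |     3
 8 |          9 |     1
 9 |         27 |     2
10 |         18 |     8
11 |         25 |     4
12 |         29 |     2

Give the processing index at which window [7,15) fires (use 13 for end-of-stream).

7

i=0 t=2 v=5: → [2,10),[1,9),[0,8); WM=−∞
i=1 t=2 v=6: → [2,10),[1,9),[0,8); WM=−∞
i=2 t=4 v=2: → [4,12),[3,11),[2,10),[1,9),[0,8); WM=−∞
i=3 t=4 v=5: → [4,12),[3,11),[2,10),[1,9),[0,8); WM=1
i=4 t=8 v=1: → [8,16),[7,15),[6,14),[5,13),[4,12),[3,11),[2,10),[1,9); WM=1
i=5 t=13 v=6: → [13,21),[12,20),[11,19),[10,18),[9,17),[8,16),[7,15),[6,14); WM=1
i=6 t=19 v=5: → [19,27),[18,26),[17,25),[16,24),[15,23),[14,22),[13,21),[12,20); WM=1
i=7 t=24 v=3: → [24,32),[23,31),[22,30),[21,29),[20,28),[19,27),[18,26),[17,25); WM=21; [0,8) fires=4 [1,9) fires=5 [2,10) fires=5 [3,11) fires=3 [4,12) fires=3 [5,13) fires=1 [6,14) fires=2 [7,15) fires=2 [8,16) fires=2 [9,17) fires=1 [10,18) fires=1 [11,19) fires=1 [12,20) fires=2 [13,21) fires=2
i=8 t=9 v=1: DROP (t<21-3); WM=21
i=9 t=27 v=2: → [27,35),[26,34),[25,33),[24,32),[23,31),[22,30),[21,29),[20,28); WM=21
i=10 t=18 v=8: → [18,26),[17,25),[16,24),[15,23),[14,22),[13,21),[12,20),[11,19); WM=21
i=11 t=25 v=4: → [25,33),[24,32),[23,31),[22,30),[21,29),[20,28),[19,27),[18,26); WM=24; [14,22) fires=2 [15,23) fires=2 [16,24) fires=2
i=12 t=29 v=2: → [29,37),[28,36),[27,35),[26,34),[25,33),[24,32),[23,31),[22,30); WM=24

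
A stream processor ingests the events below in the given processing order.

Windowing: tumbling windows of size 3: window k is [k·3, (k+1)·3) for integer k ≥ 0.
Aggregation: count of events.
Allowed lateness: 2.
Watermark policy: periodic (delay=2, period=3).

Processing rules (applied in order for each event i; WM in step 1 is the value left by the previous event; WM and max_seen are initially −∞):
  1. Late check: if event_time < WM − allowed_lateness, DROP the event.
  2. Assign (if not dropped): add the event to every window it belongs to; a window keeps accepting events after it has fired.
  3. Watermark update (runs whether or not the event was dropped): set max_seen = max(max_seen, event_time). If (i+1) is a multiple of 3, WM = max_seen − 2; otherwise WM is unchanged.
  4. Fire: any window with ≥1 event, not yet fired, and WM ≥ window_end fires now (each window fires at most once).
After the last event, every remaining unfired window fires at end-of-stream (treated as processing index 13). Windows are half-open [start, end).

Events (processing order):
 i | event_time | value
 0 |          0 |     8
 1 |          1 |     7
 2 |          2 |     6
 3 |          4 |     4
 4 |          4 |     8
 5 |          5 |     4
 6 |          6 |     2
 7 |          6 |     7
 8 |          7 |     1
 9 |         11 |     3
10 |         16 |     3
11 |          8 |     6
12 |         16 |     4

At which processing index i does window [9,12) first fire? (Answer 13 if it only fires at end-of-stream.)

i=0 t=0 v=8: → [0,3); WM=−∞
i=1 t=1 v=7: → [0,3); WM=−∞
i=2 t=2 v=6: → [0,3); WM=0
i=3 t=4 v=4: → [3,6); WM=0
i=4 t=4 v=8: → [3,6); WM=0
i=5 t=5 v=4: → [3,6); WM=3; [0,3) fires=3
i=6 t=6 v=2: → [6,9); WM=3
i=7 t=6 v=7: → [6,9); WM=3
i=8 t=7 v=1: → [6,9); WM=5
i=9 t=11 v=3: → [9,12); WM=5
i=10 t=16 v=3: → [15,18); WM=5
i=11 t=8 v=6: → [6,9); WM=14; [3,6) fires=3 [6,9) fires=4 [9,12) fires=1
i=12 t=16 v=4: → [15,18); WM=14

11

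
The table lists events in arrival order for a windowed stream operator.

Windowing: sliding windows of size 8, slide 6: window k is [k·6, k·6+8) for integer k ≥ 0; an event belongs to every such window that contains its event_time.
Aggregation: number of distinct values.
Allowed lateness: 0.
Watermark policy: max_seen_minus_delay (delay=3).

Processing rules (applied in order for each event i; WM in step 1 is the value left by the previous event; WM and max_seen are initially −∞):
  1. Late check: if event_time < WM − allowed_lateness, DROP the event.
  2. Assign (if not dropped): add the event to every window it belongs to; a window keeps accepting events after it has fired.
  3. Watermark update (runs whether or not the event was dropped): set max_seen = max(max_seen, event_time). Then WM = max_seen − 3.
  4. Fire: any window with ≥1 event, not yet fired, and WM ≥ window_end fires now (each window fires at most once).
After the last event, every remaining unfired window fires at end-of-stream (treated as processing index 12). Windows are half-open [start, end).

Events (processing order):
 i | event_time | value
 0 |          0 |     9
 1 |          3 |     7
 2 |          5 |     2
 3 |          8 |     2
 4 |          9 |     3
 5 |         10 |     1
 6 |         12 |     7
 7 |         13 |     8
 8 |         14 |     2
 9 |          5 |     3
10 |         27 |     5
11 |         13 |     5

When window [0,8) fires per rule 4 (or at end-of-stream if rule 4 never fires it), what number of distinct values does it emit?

3

i=0 t=0 v=9: → [0,8); WM=-3
i=1 t=3 v=7: → [0,8); WM=0
i=2 t=5 v=2: → [0,8); WM=2
i=3 t=8 v=2: → [6,14); WM=5
i=4 t=9 v=3: → [6,14); WM=6
i=5 t=10 v=1: → [6,14); WM=7
i=6 t=12 v=7: → [12,20),[6,14); WM=9; [0,8) fires=3
i=7 t=13 v=8: → [12,20),[6,14); WM=10
i=8 t=14 v=2: → [12,20); WM=11
i=9 t=5 v=3: DROP (t<11-0); WM=11
i=10 t=27 v=5: → [24,32); WM=24; [6,14) fires=5 [12,20) fires=3
i=11 t=13 v=5: DROP (t<24-0); WM=24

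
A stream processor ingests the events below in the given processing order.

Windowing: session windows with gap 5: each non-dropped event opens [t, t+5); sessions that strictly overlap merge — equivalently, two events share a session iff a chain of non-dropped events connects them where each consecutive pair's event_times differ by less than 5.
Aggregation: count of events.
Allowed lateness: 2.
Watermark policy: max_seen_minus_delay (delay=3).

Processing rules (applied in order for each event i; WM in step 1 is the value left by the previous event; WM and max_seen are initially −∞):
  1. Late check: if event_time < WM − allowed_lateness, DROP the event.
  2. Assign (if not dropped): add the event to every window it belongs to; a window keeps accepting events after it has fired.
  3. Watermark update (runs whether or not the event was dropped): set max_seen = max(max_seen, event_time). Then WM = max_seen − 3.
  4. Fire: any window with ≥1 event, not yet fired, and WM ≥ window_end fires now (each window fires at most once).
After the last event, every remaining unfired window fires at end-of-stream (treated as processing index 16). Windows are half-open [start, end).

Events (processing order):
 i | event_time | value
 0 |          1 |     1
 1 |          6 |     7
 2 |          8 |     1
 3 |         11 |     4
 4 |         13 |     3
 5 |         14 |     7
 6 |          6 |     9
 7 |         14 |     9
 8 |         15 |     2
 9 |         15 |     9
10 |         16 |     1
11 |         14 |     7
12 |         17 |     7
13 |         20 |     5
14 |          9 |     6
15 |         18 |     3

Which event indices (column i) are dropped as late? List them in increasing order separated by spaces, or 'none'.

6 14

i=0 t=1 v=1: → [1,6); WM=-2
i=1 t=6 v=7: → [6,11); WM=3
i=2 t=8 v=1: → [6,13); WM=5
i=3 t=11 v=4: → [6,16); WM=8
i=4 t=13 v=3: → [6,18); WM=10
i=5 t=14 v=7: → [6,19); WM=11
i=6 t=6 v=9: DROP (t<11-2); WM=11
i=7 t=14 v=9: → [6,19); WM=11
i=8 t=15 v=2: → [6,20); WM=12
i=9 t=15 v=9: → [6,20); WM=12
i=10 t=16 v=1: → [6,21); WM=13
i=11 t=14 v=7: → [6,21); WM=13
i=12 t=17 v=7: → [6,22); WM=14
i=13 t=20 v=5: → [6,25); WM=17
i=14 t=9 v=6: DROP (t<17-2); WM=17
i=15 t=18 v=3: → [6,25); WM=17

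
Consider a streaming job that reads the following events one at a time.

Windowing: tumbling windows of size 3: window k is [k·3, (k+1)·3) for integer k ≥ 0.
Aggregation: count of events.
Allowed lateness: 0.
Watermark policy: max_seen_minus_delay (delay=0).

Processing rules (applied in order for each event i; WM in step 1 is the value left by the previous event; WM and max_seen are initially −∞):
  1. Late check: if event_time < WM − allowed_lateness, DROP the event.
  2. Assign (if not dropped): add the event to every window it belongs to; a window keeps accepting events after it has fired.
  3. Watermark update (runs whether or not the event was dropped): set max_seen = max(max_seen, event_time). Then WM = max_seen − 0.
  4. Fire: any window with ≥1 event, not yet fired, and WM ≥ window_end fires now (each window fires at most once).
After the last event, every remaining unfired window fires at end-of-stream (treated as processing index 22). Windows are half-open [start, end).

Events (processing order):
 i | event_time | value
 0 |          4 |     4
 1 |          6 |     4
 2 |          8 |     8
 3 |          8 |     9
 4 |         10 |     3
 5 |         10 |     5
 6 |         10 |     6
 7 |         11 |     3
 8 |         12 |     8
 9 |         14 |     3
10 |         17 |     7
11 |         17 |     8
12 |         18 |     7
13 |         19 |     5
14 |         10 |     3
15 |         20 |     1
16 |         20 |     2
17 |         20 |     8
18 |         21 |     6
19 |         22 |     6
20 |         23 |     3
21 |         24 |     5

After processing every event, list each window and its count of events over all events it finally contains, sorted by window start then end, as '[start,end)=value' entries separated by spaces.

[3,6)=1 [6,9)=3 [9,12)=4 [12,15)=2 [15,18)=2 [18,21)=5 [21,24)=3 [24,27)=1

i=0 t=4 v=4: → [3,6); WM=4
i=1 t=6 v=4: → [6,9); WM=6; [3,6) fires=1
i=2 t=8 v=8: → [6,9); WM=8
i=3 t=8 v=9: → [6,9); WM=8
i=4 t=10 v=3: → [9,12); WM=10; [6,9) fires=3
i=5 t=10 v=5: → [9,12); WM=10
i=6 t=10 v=6: → [9,12); WM=10
i=7 t=11 v=3: → [9,12); WM=11
i=8 t=12 v=8: → [12,15); WM=12; [9,12) fires=4
i=9 t=14 v=3: → [12,15); WM=14
i=10 t=17 v=7: → [15,18); WM=17; [12,15) fires=2
i=11 t=17 v=8: → [15,18); WM=17
i=12 t=18 v=7: → [18,21); WM=18; [15,18) fires=2
i=13 t=19 v=5: → [18,21); WM=19
i=14 t=10 v=3: DROP (t<19-0); WM=19
i=15 t=20 v=1: → [18,21); WM=20
i=16 t=20 v=2: → [18,21); WM=20
i=17 t=20 v=8: → [18,21); WM=20
i=18 t=21 v=6: → [21,24); WM=21; [18,21) fires=5
i=19 t=22 v=6: → [21,24); WM=22
i=20 t=23 v=3: → [21,24); WM=23
i=21 t=24 v=5: → [24,27); WM=24; [21,24) fires=3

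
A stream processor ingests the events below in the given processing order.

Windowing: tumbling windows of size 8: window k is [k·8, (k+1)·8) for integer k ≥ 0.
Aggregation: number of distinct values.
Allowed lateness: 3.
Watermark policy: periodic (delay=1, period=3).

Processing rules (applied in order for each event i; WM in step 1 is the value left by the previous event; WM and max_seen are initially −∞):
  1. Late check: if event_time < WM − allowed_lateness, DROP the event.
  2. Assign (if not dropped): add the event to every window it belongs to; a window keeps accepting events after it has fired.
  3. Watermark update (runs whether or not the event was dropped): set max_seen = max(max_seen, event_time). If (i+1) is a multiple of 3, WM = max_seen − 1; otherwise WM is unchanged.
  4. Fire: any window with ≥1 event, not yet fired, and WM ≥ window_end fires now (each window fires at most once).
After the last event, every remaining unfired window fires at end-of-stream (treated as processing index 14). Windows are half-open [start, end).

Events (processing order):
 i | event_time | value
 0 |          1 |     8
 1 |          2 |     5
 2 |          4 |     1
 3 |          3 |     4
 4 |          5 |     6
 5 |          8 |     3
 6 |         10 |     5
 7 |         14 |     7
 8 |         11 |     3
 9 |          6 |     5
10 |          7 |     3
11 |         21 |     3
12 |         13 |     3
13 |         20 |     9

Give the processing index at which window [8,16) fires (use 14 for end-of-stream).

11

i=0 t=1 v=8: → [0,8); WM=−∞
i=1 t=2 v=5: → [0,8); WM=−∞
i=2 t=4 v=1: → [0,8); WM=3
i=3 t=3 v=4: → [0,8); WM=3
i=4 t=5 v=6: → [0,8); WM=3
i=5 t=8 v=3: → [8,16); WM=7
i=6 t=10 v=5: → [8,16); WM=7
i=7 t=14 v=7: → [8,16); WM=7
i=8 t=11 v=3: → [8,16); WM=13; [0,8) fires=5
i=9 t=6 v=5: DROP (t<13-3); WM=13
i=10 t=7 v=3: DROP (t<13-3); WM=13
i=11 t=21 v=3: → [16,24); WM=20; [8,16) fires=3
i=12 t=13 v=3: DROP (t<20-3); WM=20
i=13 t=20 v=9: → [16,24); WM=20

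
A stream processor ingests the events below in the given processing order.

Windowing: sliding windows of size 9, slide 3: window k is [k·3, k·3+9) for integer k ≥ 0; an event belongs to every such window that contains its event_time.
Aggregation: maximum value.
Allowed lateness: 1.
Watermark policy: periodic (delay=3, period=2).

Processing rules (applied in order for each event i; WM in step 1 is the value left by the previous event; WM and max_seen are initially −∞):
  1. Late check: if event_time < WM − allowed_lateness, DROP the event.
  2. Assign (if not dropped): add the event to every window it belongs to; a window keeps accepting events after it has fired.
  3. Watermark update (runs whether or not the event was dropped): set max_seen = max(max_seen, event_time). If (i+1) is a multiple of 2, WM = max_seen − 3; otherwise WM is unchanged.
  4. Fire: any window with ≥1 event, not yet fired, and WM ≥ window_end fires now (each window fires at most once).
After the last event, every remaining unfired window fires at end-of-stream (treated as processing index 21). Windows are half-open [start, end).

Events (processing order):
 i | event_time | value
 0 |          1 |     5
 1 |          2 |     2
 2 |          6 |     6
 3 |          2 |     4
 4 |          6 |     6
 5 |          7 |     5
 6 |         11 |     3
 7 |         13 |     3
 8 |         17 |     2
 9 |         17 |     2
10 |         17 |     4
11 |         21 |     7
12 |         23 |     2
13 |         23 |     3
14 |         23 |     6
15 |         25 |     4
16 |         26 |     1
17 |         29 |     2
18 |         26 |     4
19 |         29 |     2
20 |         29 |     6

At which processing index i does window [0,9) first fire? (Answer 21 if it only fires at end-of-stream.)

i=0 t=1 v=5: → [0,9); WM=−∞
i=1 t=2 v=2: → [0,9); WM=-1
i=2 t=6 v=6: → [6,15),[3,12),[0,9); WM=-1
i=3 t=2 v=4: → [0,9); WM=3
i=4 t=6 v=6: → [6,15),[3,12),[0,9); WM=3
i=5 t=7 v=5: → [6,15),[3,12),[0,9); WM=4
i=6 t=11 v=3: → [9,18),[6,15),[3,12); WM=4
i=7 t=13 v=3: → [12,21),[9,18),[6,15); WM=10; [0,9) fires=6
i=8 t=17 v=2: → [15,24),[12,21),[9,18); WM=10
i=9 t=17 v=2: → [15,24),[12,21),[9,18); WM=14; [3,12) fires=6
i=10 t=17 v=4: → [15,24),[12,21),[9,18); WM=14
i=11 t=21 v=7: → [21,30),[18,27),[15,24); WM=18; [6,15) fires=6 [9,18) fires=4
i=12 t=23 v=2: → [21,30),[18,27),[15,24); WM=18
i=13 t=23 v=3: → [21,30),[18,27),[15,24); WM=20
i=14 t=23 v=6: → [21,30),[18,27),[15,24); WM=20
i=15 t=25 v=4: → [24,33),[21,30),[18,27); WM=22; [12,21) fires=4
i=16 t=26 v=1: → [24,33),[21,30),[18,27); WM=22
i=17 t=29 v=2: → [27,36),[24,33),[21,30); WM=26; [15,24) fires=7
i=18 t=26 v=4: → [24,33),[21,30),[18,27); WM=26
i=19 t=29 v=2: → [27,36),[24,33),[21,30); WM=26
i=20 t=29 v=6: → [27,36),[24,33),[21,30); WM=26

7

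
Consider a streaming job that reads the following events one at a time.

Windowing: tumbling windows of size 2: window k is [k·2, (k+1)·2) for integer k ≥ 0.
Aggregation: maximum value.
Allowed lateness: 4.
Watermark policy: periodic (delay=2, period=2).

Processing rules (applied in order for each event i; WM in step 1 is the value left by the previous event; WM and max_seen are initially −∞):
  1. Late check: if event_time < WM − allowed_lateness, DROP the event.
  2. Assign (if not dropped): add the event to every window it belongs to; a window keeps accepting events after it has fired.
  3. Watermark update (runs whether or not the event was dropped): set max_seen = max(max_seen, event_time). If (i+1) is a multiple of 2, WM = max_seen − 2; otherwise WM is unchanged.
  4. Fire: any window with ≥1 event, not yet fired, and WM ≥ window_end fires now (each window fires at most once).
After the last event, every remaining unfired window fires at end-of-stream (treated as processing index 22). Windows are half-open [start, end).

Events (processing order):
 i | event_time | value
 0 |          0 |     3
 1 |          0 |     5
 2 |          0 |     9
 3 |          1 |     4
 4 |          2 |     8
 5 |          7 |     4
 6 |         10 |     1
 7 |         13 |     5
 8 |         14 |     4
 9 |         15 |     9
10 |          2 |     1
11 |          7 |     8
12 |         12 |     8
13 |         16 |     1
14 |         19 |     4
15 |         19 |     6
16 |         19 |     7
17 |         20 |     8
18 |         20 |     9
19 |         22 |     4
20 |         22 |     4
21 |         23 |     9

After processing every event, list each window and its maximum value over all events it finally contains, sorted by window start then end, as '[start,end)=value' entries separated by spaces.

i=0 t=0 v=3: → [0,2); WM=−∞
i=1 t=0 v=5: → [0,2); WM=-2
i=2 t=0 v=9: → [0,2); WM=-2
i=3 t=1 v=4: → [0,2); WM=-1
i=4 t=2 v=8: → [2,4); WM=-1
i=5 t=7 v=4: → [6,8); WM=5; [0,2) fires=9 [2,4) fires=8
i=6 t=10 v=1: → [10,12); WM=5
i=7 t=13 v=5: → [12,14); WM=11; [6,8) fires=4
i=8 t=14 v=4: → [14,16); WM=11
i=9 t=15 v=9: → [14,16); WM=13; [10,12) fires=1
i=10 t=2 v=1: DROP (t<13-4); WM=13
i=11 t=7 v=8: DROP (t<13-4); WM=13
i=12 t=12 v=8: → [12,14); WM=13
i=13 t=16 v=1: → [16,18); WM=14; [12,14) fires=8
i=14 t=19 v=4: → [18,20); WM=14
i=15 t=19 v=6: → [18,20); WM=17; [14,16) fires=9
i=16 t=19 v=7: → [18,20); WM=17
i=17 t=20 v=8: → [20,22); WM=18; [16,18) fires=1
i=18 t=20 v=9: → [20,22); WM=18
i=19 t=22 v=4: → [22,24); WM=20; [18,20) fires=7
i=20 t=22 v=4: → [22,24); WM=20
i=21 t=23 v=9: → [22,24); WM=21

[0,2)=9 [2,4)=8 [6,8)=4 [10,12)=1 [12,14)=8 [14,16)=9 [16,18)=1 [18,20)=7 [20,22)=9 [22,24)=9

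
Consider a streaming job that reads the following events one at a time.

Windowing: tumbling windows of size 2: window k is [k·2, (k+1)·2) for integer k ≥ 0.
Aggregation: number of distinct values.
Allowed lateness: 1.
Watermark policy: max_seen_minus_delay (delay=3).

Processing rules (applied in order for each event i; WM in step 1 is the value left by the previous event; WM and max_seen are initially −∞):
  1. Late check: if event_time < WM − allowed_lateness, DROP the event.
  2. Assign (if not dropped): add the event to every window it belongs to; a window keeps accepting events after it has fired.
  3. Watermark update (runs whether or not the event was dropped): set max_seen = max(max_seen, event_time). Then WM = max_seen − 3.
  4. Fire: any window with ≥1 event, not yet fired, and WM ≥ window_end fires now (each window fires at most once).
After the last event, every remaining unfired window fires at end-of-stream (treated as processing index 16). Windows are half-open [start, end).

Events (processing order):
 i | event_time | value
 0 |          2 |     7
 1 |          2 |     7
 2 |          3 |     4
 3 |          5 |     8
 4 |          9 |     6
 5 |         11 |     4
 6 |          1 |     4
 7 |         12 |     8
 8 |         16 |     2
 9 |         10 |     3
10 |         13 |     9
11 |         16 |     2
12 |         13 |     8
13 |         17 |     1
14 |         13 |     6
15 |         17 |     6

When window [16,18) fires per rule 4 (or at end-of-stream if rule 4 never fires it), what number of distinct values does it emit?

i=0 t=2 v=7: → [2,4); WM=-1
i=1 t=2 v=7: → [2,4); WM=-1
i=2 t=3 v=4: → [2,4); WM=0
i=3 t=5 v=8: → [4,6); WM=2
i=4 t=9 v=6: → [8,10); WM=6; [2,4) fires=2 [4,6) fires=1
i=5 t=11 v=4: → [10,12); WM=8
i=6 t=1 v=4: DROP (t<8-1); WM=8
i=7 t=12 v=8: → [12,14); WM=9
i=8 t=16 v=2: → [16,18); WM=13; [8,10) fires=1 [10,12) fires=1
i=9 t=10 v=3: DROP (t<13-1); WM=13
i=10 t=13 v=9: → [12,14); WM=13
i=11 t=16 v=2: → [16,18); WM=13
i=12 t=13 v=8: → [12,14); WM=13
i=13 t=17 v=1: → [16,18); WM=14; [12,14) fires=2
i=14 t=13 v=6: → [12,14); WM=14
i=15 t=17 v=6: → [16,18); WM=14

3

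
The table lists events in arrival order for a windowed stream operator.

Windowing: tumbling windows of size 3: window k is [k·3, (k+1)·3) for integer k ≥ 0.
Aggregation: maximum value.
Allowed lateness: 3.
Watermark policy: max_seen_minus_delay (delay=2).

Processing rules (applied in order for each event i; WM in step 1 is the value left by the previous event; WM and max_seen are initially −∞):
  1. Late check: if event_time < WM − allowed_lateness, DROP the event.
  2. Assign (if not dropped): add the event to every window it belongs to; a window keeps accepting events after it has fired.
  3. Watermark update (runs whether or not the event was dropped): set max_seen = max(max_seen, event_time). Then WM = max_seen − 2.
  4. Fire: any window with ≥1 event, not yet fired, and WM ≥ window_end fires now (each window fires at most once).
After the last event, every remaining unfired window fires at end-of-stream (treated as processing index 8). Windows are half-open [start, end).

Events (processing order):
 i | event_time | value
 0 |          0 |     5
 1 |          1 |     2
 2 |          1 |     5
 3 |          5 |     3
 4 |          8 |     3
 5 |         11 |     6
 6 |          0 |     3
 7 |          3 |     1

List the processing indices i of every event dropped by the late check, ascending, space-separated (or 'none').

i=0 t=0 v=5: → [0,3); WM=-2
i=1 t=1 v=2: → [0,3); WM=-1
i=2 t=1 v=5: → [0,3); WM=-1
i=3 t=5 v=3: → [3,6); WM=3; [0,3) fires=5
i=4 t=8 v=3: → [6,9); WM=6; [3,6) fires=3
i=5 t=11 v=6: → [9,12); WM=9; [6,9) fires=3
i=6 t=0 v=3: DROP (t<9-3); WM=9
i=7 t=3 v=1: DROP (t<9-3); WM=9

6 7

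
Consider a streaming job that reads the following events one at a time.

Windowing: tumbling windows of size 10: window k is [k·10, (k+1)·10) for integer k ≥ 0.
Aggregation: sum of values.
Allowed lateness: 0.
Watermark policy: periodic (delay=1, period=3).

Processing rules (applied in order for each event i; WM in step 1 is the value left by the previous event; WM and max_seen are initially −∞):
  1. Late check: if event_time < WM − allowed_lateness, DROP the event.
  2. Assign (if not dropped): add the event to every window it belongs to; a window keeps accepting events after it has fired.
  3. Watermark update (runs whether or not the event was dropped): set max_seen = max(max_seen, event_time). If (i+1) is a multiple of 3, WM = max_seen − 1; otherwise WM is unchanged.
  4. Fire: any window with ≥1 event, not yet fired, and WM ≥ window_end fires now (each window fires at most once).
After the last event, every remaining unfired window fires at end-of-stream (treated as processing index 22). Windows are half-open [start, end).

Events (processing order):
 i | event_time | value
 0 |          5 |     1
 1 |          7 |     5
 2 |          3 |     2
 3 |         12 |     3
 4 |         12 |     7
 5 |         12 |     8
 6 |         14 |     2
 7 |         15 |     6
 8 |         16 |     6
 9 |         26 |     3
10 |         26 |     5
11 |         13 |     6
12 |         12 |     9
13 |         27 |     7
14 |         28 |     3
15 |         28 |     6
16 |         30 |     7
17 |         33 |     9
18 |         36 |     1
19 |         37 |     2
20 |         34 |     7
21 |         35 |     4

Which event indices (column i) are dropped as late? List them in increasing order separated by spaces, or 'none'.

11 12 21

i=0 t=5 v=1: → [0,10); WM=−∞
i=1 t=7 v=5: → [0,10); WM=−∞
i=2 t=3 v=2: → [0,10); WM=6
i=3 t=12 v=3: → [10,20); WM=6
i=4 t=12 v=7: → [10,20); WM=6
i=5 t=12 v=8: → [10,20); WM=11; [0,10) fires=8
i=6 t=14 v=2: → [10,20); WM=11
i=7 t=15 v=6: → [10,20); WM=11
i=8 t=16 v=6: → [10,20); WM=15
i=9 t=26 v=3: → [20,30); WM=15
i=10 t=26 v=5: → [20,30); WM=15
i=11 t=13 v=6: DROP (t<15-0); WM=25; [10,20) fires=32
i=12 t=12 v=9: DROP (t<25-0); WM=25
i=13 t=27 v=7: → [20,30); WM=25
i=14 t=28 v=3: → [20,30); WM=27
i=15 t=28 v=6: → [20,30); WM=27
i=16 t=30 v=7: → [30,40); WM=27
i=17 t=33 v=9: → [30,40); WM=32; [20,30) fires=24
i=18 t=36 v=1: → [30,40); WM=32
i=19 t=37 v=2: → [30,40); WM=32
i=20 t=34 v=7: → [30,40); WM=36
i=21 t=35 v=4: DROP (t<36-0); WM=36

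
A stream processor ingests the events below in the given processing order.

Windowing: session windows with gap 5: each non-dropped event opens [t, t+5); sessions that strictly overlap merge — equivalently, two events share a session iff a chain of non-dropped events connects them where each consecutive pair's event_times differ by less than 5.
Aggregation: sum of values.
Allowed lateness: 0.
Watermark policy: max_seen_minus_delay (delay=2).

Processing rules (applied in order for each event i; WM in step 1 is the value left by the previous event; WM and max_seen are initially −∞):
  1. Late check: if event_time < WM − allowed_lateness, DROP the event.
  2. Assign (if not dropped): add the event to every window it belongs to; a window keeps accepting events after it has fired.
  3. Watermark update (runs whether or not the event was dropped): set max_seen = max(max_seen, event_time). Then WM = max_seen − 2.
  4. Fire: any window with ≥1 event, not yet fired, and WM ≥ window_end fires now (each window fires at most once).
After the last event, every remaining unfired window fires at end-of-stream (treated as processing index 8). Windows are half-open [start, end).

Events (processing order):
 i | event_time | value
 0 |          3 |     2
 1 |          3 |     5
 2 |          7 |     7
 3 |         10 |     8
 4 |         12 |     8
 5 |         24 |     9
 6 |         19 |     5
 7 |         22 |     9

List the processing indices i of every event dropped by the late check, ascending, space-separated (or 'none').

i=0 t=3 v=2: → [3,8); WM=1
i=1 t=3 v=5: → [3,8); WM=1
i=2 t=7 v=7: → [3,12); WM=5
i=3 t=10 v=8: → [3,15); WM=8
i=4 t=12 v=8: → [3,17); WM=10
i=5 t=24 v=9: → [24,29); WM=22
i=6 t=19 v=5: DROP (t<22-0); WM=22
i=7 t=22 v=9: → [22,29); WM=22

6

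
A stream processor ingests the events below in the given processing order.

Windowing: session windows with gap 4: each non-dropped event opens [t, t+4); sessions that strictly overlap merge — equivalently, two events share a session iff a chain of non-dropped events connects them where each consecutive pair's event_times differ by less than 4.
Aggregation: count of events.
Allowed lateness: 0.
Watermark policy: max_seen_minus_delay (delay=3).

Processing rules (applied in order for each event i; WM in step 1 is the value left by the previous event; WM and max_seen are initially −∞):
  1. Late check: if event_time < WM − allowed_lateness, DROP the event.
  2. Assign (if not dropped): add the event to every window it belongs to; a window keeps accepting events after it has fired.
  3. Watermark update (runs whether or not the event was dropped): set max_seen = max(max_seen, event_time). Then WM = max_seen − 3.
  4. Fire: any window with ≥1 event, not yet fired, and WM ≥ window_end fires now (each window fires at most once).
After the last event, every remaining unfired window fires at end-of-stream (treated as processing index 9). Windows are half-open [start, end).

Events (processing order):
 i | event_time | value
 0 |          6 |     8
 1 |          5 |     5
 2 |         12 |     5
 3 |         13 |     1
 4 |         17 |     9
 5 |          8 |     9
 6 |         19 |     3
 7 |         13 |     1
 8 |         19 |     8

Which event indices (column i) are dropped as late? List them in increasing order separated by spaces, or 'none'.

i=0 t=6 v=8: → [6,10); WM=3
i=1 t=5 v=5: → [5,10); WM=3
i=2 t=12 v=5: → [12,16); WM=9
i=3 t=13 v=1: → [12,17); WM=10
i=4 t=17 v=9: → [17,21); WM=14
i=5 t=8 v=9: DROP (t<14-0); WM=14
i=6 t=19 v=3: → [17,23); WM=16
i=7 t=13 v=1: DROP (t<16-0); WM=16
i=8 t=19 v=8: → [17,23); WM=16

5 7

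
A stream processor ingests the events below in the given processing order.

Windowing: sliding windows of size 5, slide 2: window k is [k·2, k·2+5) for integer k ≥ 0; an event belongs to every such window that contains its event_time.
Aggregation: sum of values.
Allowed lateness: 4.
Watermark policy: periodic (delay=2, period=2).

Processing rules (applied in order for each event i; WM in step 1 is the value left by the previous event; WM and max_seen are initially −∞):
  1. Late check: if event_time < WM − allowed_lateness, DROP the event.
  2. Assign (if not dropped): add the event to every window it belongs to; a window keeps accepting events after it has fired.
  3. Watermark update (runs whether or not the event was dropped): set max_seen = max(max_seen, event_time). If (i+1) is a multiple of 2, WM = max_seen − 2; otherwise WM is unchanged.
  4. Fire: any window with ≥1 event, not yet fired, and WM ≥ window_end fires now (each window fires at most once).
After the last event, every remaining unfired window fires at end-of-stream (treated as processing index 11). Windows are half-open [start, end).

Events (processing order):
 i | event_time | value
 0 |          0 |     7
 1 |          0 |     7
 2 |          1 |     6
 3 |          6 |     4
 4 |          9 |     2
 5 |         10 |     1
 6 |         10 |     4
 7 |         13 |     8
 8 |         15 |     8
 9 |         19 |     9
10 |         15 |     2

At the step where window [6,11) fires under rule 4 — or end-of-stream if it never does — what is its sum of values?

i=0 t=0 v=7: → [0,5); WM=−∞
i=1 t=0 v=7: → [0,5); WM=-2
i=2 t=1 v=6: → [0,5); WM=-2
i=3 t=6 v=4: → [6,11),[4,9),[2,7); WM=4
i=4 t=9 v=2: → [8,13),[6,11); WM=4
i=5 t=10 v=1: → [10,15),[8,13),[6,11); WM=8; [0,5) fires=20 [2,7) fires=4
i=6 t=10 v=4: → [10,15),[8,13),[6,11); WM=8
i=7 t=13 v=8: → [12,17),[10,15); WM=11; [4,9) fires=4 [6,11) fires=11
i=8 t=15 v=8: → [14,19),[12,17); WM=11
i=9 t=19 v=9: → [18,23),[16,21); WM=17; [8,13) fires=7 [10,15) fires=13 [12,17) fires=16
i=10 t=15 v=2: → [14,19),[12,17); WM=17

11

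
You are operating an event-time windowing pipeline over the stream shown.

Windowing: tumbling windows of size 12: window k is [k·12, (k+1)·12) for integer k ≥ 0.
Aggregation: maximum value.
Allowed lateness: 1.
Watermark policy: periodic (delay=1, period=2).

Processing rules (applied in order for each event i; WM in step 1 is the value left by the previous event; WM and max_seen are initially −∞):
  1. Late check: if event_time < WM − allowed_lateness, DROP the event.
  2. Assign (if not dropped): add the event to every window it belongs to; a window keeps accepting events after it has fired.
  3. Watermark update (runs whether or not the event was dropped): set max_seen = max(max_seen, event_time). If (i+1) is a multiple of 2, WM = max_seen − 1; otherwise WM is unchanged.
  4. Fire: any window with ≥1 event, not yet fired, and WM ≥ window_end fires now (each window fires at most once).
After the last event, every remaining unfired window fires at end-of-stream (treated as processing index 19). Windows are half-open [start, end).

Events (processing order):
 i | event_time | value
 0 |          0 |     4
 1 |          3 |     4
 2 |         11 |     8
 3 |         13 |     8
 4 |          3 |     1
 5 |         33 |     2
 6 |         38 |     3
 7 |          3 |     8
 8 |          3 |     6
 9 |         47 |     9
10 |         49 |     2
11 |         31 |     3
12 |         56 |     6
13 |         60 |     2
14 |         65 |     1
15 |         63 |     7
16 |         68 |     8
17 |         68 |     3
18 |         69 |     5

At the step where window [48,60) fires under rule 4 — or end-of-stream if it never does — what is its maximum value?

6

i=0 t=0 v=4: → [0,12); WM=−∞
i=1 t=3 v=4: → [0,12); WM=2
i=2 t=11 v=8: → [0,12); WM=2
i=3 t=13 v=8: → [12,24); WM=12; [0,12) fires=8
i=4 t=3 v=1: DROP (t<12-1); WM=12
i=5 t=33 v=2: → [24,36); WM=32; [12,24) fires=8
i=6 t=38 v=3: → [36,48); WM=32
i=7 t=3 v=8: DROP (t<32-1); WM=37; [24,36) fires=2
i=8 t=3 v=6: DROP (t<37-1); WM=37
i=9 t=47 v=9: → [36,48); WM=46
i=10 t=49 v=2: → [48,60); WM=46
i=11 t=31 v=3: DROP (t<46-1); WM=48; [36,48) fires=9
i=12 t=56 v=6: → [48,60); WM=48
i=13 t=60 v=2: → [60,72); WM=59
i=14 t=65 v=1: → [60,72); WM=59
i=15 t=63 v=7: → [60,72); WM=64; [48,60) fires=6
i=16 t=68 v=8: → [60,72); WM=64
i=17 t=68 v=3: → [60,72); WM=67
i=18 t=69 v=5: → [60,72); WM=67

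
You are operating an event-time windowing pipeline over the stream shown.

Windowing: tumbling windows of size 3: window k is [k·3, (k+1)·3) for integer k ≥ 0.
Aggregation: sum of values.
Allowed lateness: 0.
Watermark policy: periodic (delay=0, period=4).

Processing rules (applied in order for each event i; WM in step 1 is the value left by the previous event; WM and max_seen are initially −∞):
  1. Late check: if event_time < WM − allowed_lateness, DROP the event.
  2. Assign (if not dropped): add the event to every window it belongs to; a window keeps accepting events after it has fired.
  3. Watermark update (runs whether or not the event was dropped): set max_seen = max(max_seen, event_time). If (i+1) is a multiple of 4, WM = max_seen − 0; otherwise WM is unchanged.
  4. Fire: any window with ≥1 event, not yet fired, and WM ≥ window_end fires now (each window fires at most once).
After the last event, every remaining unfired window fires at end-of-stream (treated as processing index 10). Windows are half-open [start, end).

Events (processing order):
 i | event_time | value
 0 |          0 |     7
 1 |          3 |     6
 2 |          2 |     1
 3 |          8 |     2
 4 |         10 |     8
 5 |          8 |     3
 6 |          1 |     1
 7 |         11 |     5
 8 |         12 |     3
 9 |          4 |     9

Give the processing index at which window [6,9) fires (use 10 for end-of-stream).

i=0 t=0 v=7: → [0,3); WM=−∞
i=1 t=3 v=6: → [3,6); WM=−∞
i=2 t=2 v=1: → [0,3); WM=−∞
i=3 t=8 v=2: → [6,9); WM=8; [0,3) fires=8 [3,6) fires=6
i=4 t=10 v=8: → [9,12); WM=8
i=5 t=8 v=3: → [6,9); WM=8
i=6 t=1 v=1: DROP (t<8-0); WM=8
i=7 t=11 v=5: → [9,12); WM=11; [6,9) fires=5
i=8 t=12 v=3: → [12,15); WM=11
i=9 t=4 v=9: DROP (t<11-0); WM=11

7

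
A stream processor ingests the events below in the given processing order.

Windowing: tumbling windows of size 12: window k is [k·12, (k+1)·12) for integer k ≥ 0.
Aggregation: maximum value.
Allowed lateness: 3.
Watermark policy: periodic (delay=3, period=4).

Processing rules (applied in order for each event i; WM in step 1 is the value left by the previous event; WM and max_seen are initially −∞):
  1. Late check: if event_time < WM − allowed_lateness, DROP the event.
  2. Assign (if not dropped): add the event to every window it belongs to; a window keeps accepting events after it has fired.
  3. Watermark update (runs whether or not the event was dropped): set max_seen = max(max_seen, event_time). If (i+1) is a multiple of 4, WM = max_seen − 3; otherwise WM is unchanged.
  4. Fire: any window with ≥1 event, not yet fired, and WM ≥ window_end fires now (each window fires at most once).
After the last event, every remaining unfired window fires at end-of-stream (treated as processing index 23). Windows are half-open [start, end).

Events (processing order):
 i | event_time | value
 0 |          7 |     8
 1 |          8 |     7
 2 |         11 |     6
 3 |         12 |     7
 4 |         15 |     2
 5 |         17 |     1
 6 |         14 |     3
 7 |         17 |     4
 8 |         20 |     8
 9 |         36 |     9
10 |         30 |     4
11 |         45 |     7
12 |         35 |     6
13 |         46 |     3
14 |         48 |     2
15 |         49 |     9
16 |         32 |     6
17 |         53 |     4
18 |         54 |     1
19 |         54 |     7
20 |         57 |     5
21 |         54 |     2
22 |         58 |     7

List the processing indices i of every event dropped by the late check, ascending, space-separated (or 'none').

i=0 t=7 v=8: → [0,12); WM=−∞
i=1 t=8 v=7: → [0,12); WM=−∞
i=2 t=11 v=6: → [0,12); WM=−∞
i=3 t=12 v=7: → [12,24); WM=9
i=4 t=15 v=2: → [12,24); WM=9
i=5 t=17 v=1: → [12,24); WM=9
i=6 t=14 v=3: → [12,24); WM=9
i=7 t=17 v=4: → [12,24); WM=14; [0,12) fires=8
i=8 t=20 v=8: → [12,24); WM=14
i=9 t=36 v=9: → [36,48); WM=14
i=10 t=30 v=4: → [24,36); WM=14
i=11 t=45 v=7: → [36,48); WM=42; [12,24) fires=8 [24,36) fires=4
i=12 t=35 v=6: DROP (t<42-3); WM=42
i=13 t=46 v=3: → [36,48); WM=42
i=14 t=48 v=2: → [48,60); WM=42
i=15 t=49 v=9: → [48,60); WM=46
i=16 t=32 v=6: DROP (t<46-3); WM=46
i=17 t=53 v=4: → [48,60); WM=46
i=18 t=54 v=1: → [48,60); WM=46
i=19 t=54 v=7: → [48,60); WM=51; [36,48) fires=9
i=20 t=57 v=5: → [48,60); WM=51
i=21 t=54 v=2: → [48,60); WM=51
i=22 t=58 v=7: → [48,60); WM=51

12 16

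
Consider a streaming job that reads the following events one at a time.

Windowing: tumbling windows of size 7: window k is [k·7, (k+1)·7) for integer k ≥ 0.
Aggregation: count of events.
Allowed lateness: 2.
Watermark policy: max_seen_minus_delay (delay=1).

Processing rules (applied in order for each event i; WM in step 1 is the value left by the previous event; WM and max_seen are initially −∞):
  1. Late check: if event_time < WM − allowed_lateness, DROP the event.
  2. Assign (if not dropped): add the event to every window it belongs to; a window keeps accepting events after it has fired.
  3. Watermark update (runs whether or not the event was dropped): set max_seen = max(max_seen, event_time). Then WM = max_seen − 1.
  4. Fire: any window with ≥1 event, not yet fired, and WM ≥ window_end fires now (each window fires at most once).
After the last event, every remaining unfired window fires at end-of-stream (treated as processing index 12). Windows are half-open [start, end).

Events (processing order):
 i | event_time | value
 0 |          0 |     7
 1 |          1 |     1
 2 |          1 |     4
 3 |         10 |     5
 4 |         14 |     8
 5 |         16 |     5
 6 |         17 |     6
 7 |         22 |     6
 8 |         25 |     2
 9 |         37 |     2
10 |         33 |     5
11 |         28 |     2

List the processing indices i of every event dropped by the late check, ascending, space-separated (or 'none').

i=0 t=0 v=7: → [0,7); WM=-1
i=1 t=1 v=1: → [0,7); WM=0
i=2 t=1 v=4: → [0,7); WM=0
i=3 t=10 v=5: → [7,14); WM=9; [0,7) fires=3
i=4 t=14 v=8: → [14,21); WM=13
i=5 t=16 v=5: → [14,21); WM=15; [7,14) fires=1
i=6 t=17 v=6: → [14,21); WM=16
i=7 t=22 v=6: → [21,28); WM=21; [14,21) fires=3
i=8 t=25 v=2: → [21,28); WM=24
i=9 t=37 v=2: → [35,42); WM=36; [21,28) fires=2
i=10 t=33 v=5: DROP (t<36-2); WM=36
i=11 t=28 v=2: DROP (t<36-2); WM=36

10 11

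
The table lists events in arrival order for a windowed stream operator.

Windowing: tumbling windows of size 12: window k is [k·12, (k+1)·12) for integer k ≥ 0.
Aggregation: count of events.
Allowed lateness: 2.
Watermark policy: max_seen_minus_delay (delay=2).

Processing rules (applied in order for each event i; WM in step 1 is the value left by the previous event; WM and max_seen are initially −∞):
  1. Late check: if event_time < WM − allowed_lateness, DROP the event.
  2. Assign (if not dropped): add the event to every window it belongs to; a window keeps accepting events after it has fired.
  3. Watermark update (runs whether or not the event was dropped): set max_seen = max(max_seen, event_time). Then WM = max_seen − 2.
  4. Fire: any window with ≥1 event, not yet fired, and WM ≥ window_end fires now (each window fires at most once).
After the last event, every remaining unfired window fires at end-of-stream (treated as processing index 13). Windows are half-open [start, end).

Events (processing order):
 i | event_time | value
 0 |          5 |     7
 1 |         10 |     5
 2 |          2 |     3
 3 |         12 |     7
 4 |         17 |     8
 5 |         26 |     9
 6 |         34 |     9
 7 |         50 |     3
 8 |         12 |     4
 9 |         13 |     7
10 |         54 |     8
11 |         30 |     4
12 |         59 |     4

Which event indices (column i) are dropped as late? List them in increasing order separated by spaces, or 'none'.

i=0 t=5 v=7: → [0,12); WM=3
i=1 t=10 v=5: → [0,12); WM=8
i=2 t=2 v=3: DROP (t<8-2); WM=8
i=3 t=12 v=7: → [12,24); WM=10
i=4 t=17 v=8: → [12,24); WM=15; [0,12) fires=2
i=5 t=26 v=9: → [24,36); WM=24; [12,24) fires=2
i=6 t=34 v=9: → [24,36); WM=32
i=7 t=50 v=3: → [48,60); WM=48; [24,36) fires=2
i=8 t=12 v=4: DROP (t<48-2); WM=48
i=9 t=13 v=7: DROP (t<48-2); WM=48
i=10 t=54 v=8: → [48,60); WM=52
i=11 t=30 v=4: DROP (t<52-2); WM=52
i=12 t=59 v=4: → [48,60); WM=57

2 8 9 11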